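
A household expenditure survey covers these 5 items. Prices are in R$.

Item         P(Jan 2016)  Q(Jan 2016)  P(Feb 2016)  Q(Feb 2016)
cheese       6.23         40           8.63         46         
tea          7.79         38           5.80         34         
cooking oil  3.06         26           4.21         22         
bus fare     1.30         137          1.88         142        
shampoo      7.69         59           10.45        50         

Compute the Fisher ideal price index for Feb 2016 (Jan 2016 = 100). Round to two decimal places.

Laspeyres component (base-period weights):
ΣP(Feb 2016)Q(Jan 2016) = 8.63×40 + 5.80×38 + 4.21×26 + 1.88×137 + 10.45×59 = 345.2 + 220.4 + 109.46 + 257.56 + 616.55 = 1549.17
ΣP(Jan 2016)Q(Jan 2016) = 6.23×40 + 7.79×38 + 3.06×26 + 1.30×137 + 7.69×59 = 249.2 + 296.02 + 79.56 + 178.1 + 453.71 = 1256.59
L = 1549.17 / 1256.59 × 100 = 123.2836
Paasche component (current-period weights):
ΣP(Feb 2016)Q(Feb 2016) = 8.63×46 + 5.80×34 + 4.21×22 + 1.88×142 + 10.45×50 = 396.98 + 197.2 + 92.62 + 266.96 + 522.5 = 1476.26
ΣP(Jan 2016)Q(Feb 2016) = 6.23×46 + 7.79×34 + 3.06×22 + 1.30×142 + 7.69×50 = 286.58 + 264.86 + 67.32 + 184.6 + 384.5 = 1187.86
P = 1476.26 / 1187.86 × 100 = 124.2790
Fisher = √(L × P) = √(123.2836 × 124.2790) = 123.7803

123.78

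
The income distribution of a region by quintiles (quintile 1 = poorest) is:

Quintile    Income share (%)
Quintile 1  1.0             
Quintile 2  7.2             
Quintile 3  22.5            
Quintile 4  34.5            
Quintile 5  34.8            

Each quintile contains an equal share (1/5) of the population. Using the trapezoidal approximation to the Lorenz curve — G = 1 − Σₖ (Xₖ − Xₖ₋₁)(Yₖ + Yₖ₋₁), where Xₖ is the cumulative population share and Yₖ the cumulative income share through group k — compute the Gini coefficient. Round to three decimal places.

0.380

Cumulative income shares Yₖ: 0.0100, 0.0820, 0.3070, 0.6520, 1.0000
Σ (Xₖ−Xₖ₋₁)(Yₖ+Yₖ₋₁) = (1/5)(0.0100+0.0000) + (1/5)(0.0820+0.0100) + (1/5)(0.3070+0.0820) + (1/5)(0.6520+0.3070) + (1/5)(1.0000+0.6520)
  = 0.0020 + 0.0184 + 0.0778 + 0.1918 + 0.3304 = 0.6204
G = 1 − 0.6204 = 0.3796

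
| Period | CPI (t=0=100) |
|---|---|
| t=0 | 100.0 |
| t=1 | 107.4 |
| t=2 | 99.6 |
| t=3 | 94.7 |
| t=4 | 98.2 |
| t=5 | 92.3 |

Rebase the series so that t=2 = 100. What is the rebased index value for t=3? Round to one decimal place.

Rebased(t=3) = 94.7 / 99.6 × 100 = 95.0803

95.1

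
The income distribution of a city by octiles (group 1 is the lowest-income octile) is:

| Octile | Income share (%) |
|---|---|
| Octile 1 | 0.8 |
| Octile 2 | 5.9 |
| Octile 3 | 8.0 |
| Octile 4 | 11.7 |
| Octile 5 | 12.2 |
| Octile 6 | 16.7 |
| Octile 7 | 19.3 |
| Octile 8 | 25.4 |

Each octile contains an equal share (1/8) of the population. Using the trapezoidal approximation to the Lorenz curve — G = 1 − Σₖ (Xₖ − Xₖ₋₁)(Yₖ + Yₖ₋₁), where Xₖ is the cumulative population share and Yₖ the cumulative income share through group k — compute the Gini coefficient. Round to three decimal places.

Cumulative income shares Yₖ: 0.0080, 0.0670, 0.1470, 0.2640, 0.3860, 0.5530, 0.7460, 1.0000
Σ (Xₖ−Xₖ₋₁)(Yₖ+Yₖ₋₁) = (1/8)(0.0080+0.0000) + (1/8)(0.0670+0.0080) + (1/8)(0.1470+0.0670) + (1/8)(0.2640+0.1470) + (1/8)(0.3860+0.2640) + (1/8)(0.5530+0.3860) + (1/8)(0.7460+0.5530) + (1/8)(1.0000+0.7460)
  = 0.0010 + 0.0094 + 0.0268 + 0.0514 + 0.0813 + 0.1174 + 0.1624 + 0.2182 = 0.6677
G = 1 − 0.6677 = 0.3323

0.332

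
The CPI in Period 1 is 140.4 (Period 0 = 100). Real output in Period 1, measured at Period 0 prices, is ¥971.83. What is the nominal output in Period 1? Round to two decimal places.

Nominal = Real × (Index/100) = 971.83 × (140.4/100)
        = 971.83 × 1.404 = 1364.4493

1364.45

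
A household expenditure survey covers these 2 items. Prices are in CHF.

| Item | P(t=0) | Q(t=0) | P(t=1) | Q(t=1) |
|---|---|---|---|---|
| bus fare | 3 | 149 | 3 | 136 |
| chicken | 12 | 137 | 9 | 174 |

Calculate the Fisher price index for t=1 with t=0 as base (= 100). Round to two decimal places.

Laspeyres component (base-period weights):
ΣP(t=1)Q(t=0) = 3×149 + 9×137 = 447 + 1233 = 1680
ΣP(t=0)Q(t=0) = 3×149 + 12×137 = 447 + 1644 = 2091
L = 1680 / 2091 × 100 = 80.3443
Paasche component (current-period weights):
ΣP(t=1)Q(t=1) = 3×136 + 9×174 = 408 + 1566 = 1974
ΣP(t=0)Q(t=1) = 3×136 + 12×174 = 408 + 2088 = 2496
P = 1974 / 2496 × 100 = 79.0865
Fisher = √(L × P) = √(80.3443 × 79.0865) = 79.7130

79.71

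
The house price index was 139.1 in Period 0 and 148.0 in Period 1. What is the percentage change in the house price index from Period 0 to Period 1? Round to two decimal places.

Change = (148.0 − 139.1) / 139.1 × 100
       = 8.9 / 139.1 × 100 = 6.3983%

6.40%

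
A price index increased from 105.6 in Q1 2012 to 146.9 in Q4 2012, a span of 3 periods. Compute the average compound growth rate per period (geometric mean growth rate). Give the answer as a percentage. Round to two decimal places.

Growth factor = (146.9/105.6)^(1/3) = (1.391098)^(1/3) = 1.116313
Growth rate = 1.116313 − 1 = 0.116313 = 11.6313%

11.63%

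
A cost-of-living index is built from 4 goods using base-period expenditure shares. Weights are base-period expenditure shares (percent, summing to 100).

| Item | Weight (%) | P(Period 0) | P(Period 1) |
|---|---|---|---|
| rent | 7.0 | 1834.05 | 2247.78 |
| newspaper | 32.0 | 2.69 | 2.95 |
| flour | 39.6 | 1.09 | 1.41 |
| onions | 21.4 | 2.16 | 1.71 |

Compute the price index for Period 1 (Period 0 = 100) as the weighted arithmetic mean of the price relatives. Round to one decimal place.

111.8

rent: 7.0 × (2247.78/1834.05) = 7.0 × 1.225583 = 8.5791
newspaper: 32.0 × (2.95/2.69) = 32.0 × 1.096654 = 35.0929
flour: 39.6 × (1.41/1.09) = 39.6 × 1.293578 = 51.2257
onions: 21.4 × (1.71/2.16) = 21.4 × 0.791667 = 16.9417
Index = Σ wᵢ·(p₁ᵢ/p₀ᵢ) = 8.5791 + 35.0929 + 51.2257 + 16.9417 = 111.8394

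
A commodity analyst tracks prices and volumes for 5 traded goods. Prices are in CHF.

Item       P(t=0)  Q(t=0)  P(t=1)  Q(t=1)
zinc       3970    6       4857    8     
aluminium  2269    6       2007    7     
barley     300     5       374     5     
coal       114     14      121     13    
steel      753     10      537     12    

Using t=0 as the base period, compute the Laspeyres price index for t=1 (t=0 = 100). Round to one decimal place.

Laspeyres price index uses base-period quantities as weights.
ΣP(t=1)·Q(t=0) = 4857×6 + 2007×6 + 374×5 + 121×14 + 537×10 = 29142 + 12042 + 1870 + 1694 + 5370 = 50118
ΣP(t=0)·Q(t=0) = 3970×6 + 2269×6 + 300×5 + 114×14 + 753×10 = 23820 + 13614 + 1500 + 1596 + 7530 = 48060
Index = 50118 / 48060 × 100 = 104.2821

104.3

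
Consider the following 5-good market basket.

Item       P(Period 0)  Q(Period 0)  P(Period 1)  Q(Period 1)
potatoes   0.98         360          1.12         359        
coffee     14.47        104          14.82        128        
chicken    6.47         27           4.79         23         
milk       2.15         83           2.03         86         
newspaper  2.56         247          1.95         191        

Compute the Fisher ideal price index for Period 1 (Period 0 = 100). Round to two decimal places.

96.74

Laspeyres component (base-period weights):
ΣP(Period 1)Q(Period 0) = 1.12×360 + 14.82×104 + 4.79×27 + 2.03×83 + 1.95×247 = 403.2 + 1541.28 + 129.33 + 168.49 + 481.65 = 2723.95
ΣP(Period 0)Q(Period 0) = 0.98×360 + 14.47×104 + 6.47×27 + 2.15×83 + 2.56×247 = 352.8 + 1504.88 + 174.69 + 178.45 + 632.32 = 2843.14
L = 2723.95 / 2843.14 × 100 = 95.8078
Paasche component (current-period weights):
ΣP(Period 1)Q(Period 1) = 1.12×359 + 14.82×128 + 4.79×23 + 2.03×86 + 1.95×191 = 402.08 + 1896.96 + 110.17 + 174.58 + 372.45 = 2956.24
ΣP(Period 0)Q(Period 1) = 0.98×359 + 14.47×128 + 6.47×23 + 2.15×86 + 2.56×191 = 351.82 + 1852.16 + 148.81 + 184.9 + 488.96 = 3026.65
P = 2956.24 / 3026.65 × 100 = 97.6737
Fisher = √(L × P) = √(95.8078 × 97.6737) = 96.7362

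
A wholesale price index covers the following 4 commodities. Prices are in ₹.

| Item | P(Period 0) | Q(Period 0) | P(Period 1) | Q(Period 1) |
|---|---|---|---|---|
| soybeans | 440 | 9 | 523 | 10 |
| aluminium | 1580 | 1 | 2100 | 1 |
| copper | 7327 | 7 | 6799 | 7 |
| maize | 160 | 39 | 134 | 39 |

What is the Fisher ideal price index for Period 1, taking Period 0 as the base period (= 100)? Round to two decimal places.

94.63

Laspeyres component (base-period weights):
ΣP(Period 1)Q(Period 0) = 523×9 + 2100×1 + 6799×7 + 134×39 = 4707 + 2100 + 47593 + 5226 = 59626
ΣP(Period 0)Q(Period 0) = 440×9 + 1580×1 + 7327×7 + 160×39 = 3960 + 1580 + 51289 + 6240 = 63069
L = 59626 / 63069 × 100 = 94.5409
Paasche component (current-period weights):
ΣP(Period 1)Q(Period 1) = 523×10 + 2100×1 + 6799×7 + 134×39 = 5230 + 2100 + 47593 + 5226 = 60149
ΣP(Period 0)Q(Period 1) = 440×10 + 1580×1 + 7327×7 + 160×39 = 4400 + 1580 + 51289 + 6240 = 63509
P = 60149 / 63509 × 100 = 94.7094
Fisher = √(L × P) = √(94.5409 × 94.7094) = 94.6251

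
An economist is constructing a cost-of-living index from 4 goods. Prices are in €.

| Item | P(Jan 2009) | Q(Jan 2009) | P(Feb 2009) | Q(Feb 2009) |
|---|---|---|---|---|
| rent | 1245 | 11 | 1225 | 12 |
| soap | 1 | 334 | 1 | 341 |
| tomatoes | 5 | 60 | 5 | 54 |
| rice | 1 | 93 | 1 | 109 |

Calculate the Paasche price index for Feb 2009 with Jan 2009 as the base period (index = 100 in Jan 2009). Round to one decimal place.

98.5

Paasche price index uses current-period quantities as weights.
ΣP(Feb 2009)·Q(Feb 2009) = 1225×12 + 1×341 + 5×54 + 1×109 = 14700 + 341 + 270 + 109 = 15420
ΣP(Jan 2009)·Q(Feb 2009) = 1245×12 + 1×341 + 5×54 + 1×109 = 14940 + 341 + 270 + 109 = 15660
Index = 15420 / 15660 × 100 = 98.4674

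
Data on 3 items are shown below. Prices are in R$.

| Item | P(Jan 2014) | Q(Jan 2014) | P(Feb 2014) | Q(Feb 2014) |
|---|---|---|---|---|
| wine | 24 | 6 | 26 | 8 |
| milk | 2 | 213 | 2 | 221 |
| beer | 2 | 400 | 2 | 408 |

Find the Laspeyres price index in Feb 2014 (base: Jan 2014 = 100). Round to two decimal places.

Laspeyres price index uses base-period quantities as weights.
ΣP(Feb 2014)·Q(Jan 2014) = 26×6 + 2×213 + 2×400 = 156 + 426 + 800 = 1382
ΣP(Jan 2014)·Q(Jan 2014) = 24×6 + 2×213 + 2×400 = 144 + 426 + 800 = 1370
Index = 1382 / 1370 × 100 = 100.8759

100.88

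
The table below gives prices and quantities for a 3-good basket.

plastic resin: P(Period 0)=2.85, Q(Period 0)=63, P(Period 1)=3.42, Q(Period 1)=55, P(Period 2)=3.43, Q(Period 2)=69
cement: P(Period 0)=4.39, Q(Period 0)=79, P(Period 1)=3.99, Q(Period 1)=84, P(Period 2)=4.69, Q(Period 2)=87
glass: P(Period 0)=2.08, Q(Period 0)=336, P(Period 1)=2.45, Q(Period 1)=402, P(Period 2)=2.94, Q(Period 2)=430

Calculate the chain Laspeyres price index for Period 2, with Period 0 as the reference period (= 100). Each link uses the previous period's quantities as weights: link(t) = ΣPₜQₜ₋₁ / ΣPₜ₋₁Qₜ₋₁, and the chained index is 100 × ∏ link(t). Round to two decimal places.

Link Period 0→Period 1:
ΣP(Period 1)Q(Period 0) = 3.42×63 + 3.99×79 + 2.45×336 = 215.46 + 315.21 + 823.2 = 1353.87
ΣP(Period 0)Q(Period 0) = 2.85×63 + 4.39×79 + 2.08×336 = 179.55 + 346.81 + 698.88 = 1225.24
link = 1353.87/1225.24 = 1.104984
Link Period 1→Period 2:
ΣP(Period 2)Q(Period 1) = 3.43×55 + 4.69×84 + 2.94×402 = 188.65 + 393.96 + 1181.88 = 1764.49
ΣP(Period 1)Q(Period 1) = 3.42×55 + 3.99×84 + 2.45×402 = 188.1 + 335.16 + 984.9 = 1508.16
link = 1764.49/1508.16 = 1.169962
Chained index = 100 × 1.104984 × 1.169962 = 129.2789

129.28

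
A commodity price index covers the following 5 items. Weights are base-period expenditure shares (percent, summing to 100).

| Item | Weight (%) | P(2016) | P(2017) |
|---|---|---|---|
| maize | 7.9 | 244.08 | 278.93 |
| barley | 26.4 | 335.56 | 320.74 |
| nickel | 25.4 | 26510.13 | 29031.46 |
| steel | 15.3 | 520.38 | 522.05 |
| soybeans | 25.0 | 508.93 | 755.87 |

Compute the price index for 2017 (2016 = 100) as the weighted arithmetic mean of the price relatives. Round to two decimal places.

114.56

maize: 7.9 × (278.93/244.08) = 7.9 × 1.142781 = 9.0280
barley: 26.4 × (320.74/335.56) = 26.4 × 0.955835 = 25.2340
nickel: 25.4 × (29031.46/26510.13) = 25.4 × 1.095108 = 27.8157
steel: 15.3 × (522.05/520.38) = 15.3 × 1.003209 = 15.3491
soybeans: 25.0 × (755.87/508.93) = 25.0 × 1.485214 = 37.1304
Index = Σ wᵢ·(p₁ᵢ/p₀ᵢ) = 9.0280 + 25.2340 + 27.8157 + 15.3491 + 37.1304 = 114.5572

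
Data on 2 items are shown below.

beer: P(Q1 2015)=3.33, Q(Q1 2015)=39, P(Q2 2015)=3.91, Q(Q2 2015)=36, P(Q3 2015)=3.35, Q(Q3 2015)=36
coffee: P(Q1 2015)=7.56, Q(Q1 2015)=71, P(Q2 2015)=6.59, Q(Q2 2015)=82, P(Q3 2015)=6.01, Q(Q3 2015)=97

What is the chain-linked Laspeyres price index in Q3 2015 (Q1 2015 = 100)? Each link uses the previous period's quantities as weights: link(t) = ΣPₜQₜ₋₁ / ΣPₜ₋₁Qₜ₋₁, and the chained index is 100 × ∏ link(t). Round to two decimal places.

83.81

Link Q1 2015→Q2 2015:
ΣP(Q2 2015)Q(Q1 2015) = 3.91×39 + 6.59×71 = 152.49 + 467.89 = 620.38
ΣP(Q1 2015)Q(Q1 2015) = 3.33×39 + 7.56×71 = 129.87 + 536.76 = 666.63
link = 620.38/666.63 = 0.930621
Link Q2 2015→Q3 2015:
ΣP(Q3 2015)Q(Q2 2015) = 3.35×36 + 6.01×82 = 120.6 + 492.82 = 613.42
ΣP(Q2 2015)Q(Q2 2015) = 3.91×36 + 6.59×82 = 140.76 + 540.38 = 681.14
link = 613.42/681.14 = 0.900578
Chained index = 100 × 0.930621 × 0.900578 = 83.8097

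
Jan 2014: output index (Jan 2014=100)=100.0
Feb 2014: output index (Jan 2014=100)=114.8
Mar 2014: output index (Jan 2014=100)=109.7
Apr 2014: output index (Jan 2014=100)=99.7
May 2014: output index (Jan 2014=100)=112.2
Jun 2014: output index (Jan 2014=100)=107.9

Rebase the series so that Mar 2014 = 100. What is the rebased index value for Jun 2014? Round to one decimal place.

Rebased(Jun 2014) = 107.9 / 109.7 × 100 = 98.3592

98.4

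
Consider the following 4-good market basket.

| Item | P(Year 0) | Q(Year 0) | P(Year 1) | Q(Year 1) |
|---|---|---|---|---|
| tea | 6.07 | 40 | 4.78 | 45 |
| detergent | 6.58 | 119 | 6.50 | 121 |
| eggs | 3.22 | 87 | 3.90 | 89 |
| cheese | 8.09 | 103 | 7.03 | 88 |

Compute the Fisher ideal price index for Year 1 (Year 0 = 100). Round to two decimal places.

94.97

Laspeyres component (base-period weights):
ΣP(Year 1)Q(Year 0) = 4.78×40 + 6.50×119 + 3.90×87 + 7.03×103 = 191.2 + 773.5 + 339.3 + 724.09 = 2028.09
ΣP(Year 0)Q(Year 0) = 6.07×40 + 6.58×119 + 3.22×87 + 8.09×103 = 242.8 + 783.02 + 280.14 + 833.27 = 2139.23
L = 2028.09 / 2139.23 × 100 = 94.8047
Paasche component (current-period weights):
ΣP(Year 1)Q(Year 1) = 4.78×45 + 6.50×121 + 3.90×89 + 7.03×88 = 215.1 + 786.5 + 347.1 + 618.64 = 1967.34
ΣP(Year 0)Q(Year 1) = 6.07×45 + 6.58×121 + 3.22×89 + 8.09×88 = 273.15 + 796.18 + 286.58 + 711.92 = 2067.83
P = 1967.34 / 2067.83 × 100 = 95.1403
Fisher = √(L × P) = √(94.8047 × 95.1403) = 94.9723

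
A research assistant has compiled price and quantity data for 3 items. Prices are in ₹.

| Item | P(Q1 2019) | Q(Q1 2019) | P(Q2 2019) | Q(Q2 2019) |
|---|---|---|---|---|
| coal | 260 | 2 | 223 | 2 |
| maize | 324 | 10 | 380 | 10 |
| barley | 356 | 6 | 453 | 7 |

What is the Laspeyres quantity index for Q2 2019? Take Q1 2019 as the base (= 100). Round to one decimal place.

106.0

Laspeyres quantity index uses base-period prices as weights.
ΣP(Q1 2019)·Q(Q2 2019) = 260×2 + 324×10 + 356×7 = 520 + 3240 + 2492 = 6252
ΣP(Q1 2019)·Q(Q1 2019) = 260×2 + 324×10 + 356×6 = 520 + 3240 + 2136 = 5896
Index = 6252 / 5896 × 100 = 106.0380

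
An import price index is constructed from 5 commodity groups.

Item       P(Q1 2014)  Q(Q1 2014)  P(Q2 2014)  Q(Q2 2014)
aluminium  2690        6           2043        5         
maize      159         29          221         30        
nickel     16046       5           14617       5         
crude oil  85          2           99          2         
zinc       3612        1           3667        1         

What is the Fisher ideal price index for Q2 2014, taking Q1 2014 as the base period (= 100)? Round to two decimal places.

Laspeyres component (base-period weights):
ΣP(Q2 2014)Q(Q1 2014) = 2043×6 + 221×29 + 14617×5 + 99×2 + 3667×1 = 12258 + 6409 + 73085 + 198 + 3667 = 95617
ΣP(Q1 2014)Q(Q1 2014) = 2690×6 + 159×29 + 16046×5 + 85×2 + 3612×1 = 16140 + 4611 + 80230 + 170 + 3612 = 104763
L = 95617 / 104763 × 100 = 91.2698
Paasche component (current-period weights):
ΣP(Q2 2014)Q(Q2 2014) = 2043×5 + 221×30 + 14617×5 + 99×2 + 3667×1 = 10215 + 6630 + 73085 + 198 + 3667 = 93795
ΣP(Q1 2014)Q(Q2 2014) = 2690×5 + 159×30 + 16046×5 + 85×2 + 3612×1 = 13450 + 4770 + 80230 + 170 + 3612 = 102232
P = 93795 / 102232 × 100 = 91.7472
Fisher = √(L × P) = √(91.2698 × 91.7472) = 91.5082

91.51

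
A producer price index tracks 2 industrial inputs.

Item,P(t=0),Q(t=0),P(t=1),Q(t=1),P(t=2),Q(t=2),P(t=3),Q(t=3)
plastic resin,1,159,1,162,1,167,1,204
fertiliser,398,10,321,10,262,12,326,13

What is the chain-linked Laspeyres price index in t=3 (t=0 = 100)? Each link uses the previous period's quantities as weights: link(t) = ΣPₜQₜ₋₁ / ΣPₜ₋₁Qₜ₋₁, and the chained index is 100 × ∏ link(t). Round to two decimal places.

Link t=0→t=1:
ΣP(t=1)Q(t=0) = 1×159 + 321×10 = 159 + 3210 = 3369
ΣP(t=0)Q(t=0) = 1×159 + 398×10 = 159 + 3980 = 4139
link = 3369/4139 = 0.813965
Link t=1→t=2:
ΣP(t=2)Q(t=1) = 1×162 + 262×10 = 162 + 2620 = 2782
ΣP(t=1)Q(t=1) = 1×162 + 321×10 = 162 + 3210 = 3372
link = 2782/3372 = 0.825030
Link t=2→t=3:
ΣP(t=3)Q(t=2) = 1×167 + 326×12 = 167 + 3912 = 4079
ΣP(t=2)Q(t=2) = 1×167 + 262×12 = 167 + 3144 = 3311
link = 4079/3311 = 1.231954
Chained index = 100 × 0.813965 × 0.825030 × 1.231954 = 82.7313

82.73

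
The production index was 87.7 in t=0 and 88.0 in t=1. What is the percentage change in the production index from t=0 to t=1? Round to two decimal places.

Change = (88.0 − 87.7) / 87.7 × 100
       = 0.3 / 87.7 × 100 = 0.3421%

0.34%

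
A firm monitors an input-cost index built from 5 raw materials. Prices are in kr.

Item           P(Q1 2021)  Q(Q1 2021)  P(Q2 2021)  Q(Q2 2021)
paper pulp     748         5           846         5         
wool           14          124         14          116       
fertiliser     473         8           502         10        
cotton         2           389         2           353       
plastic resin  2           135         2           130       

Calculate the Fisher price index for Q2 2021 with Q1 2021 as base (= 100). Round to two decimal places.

107.03

Laspeyres component (base-period weights):
ΣP(Q2 2021)Q(Q1 2021) = 846×5 + 14×124 + 502×8 + 2×389 + 2×135 = 4230 + 1736 + 4016 + 778 + 270 = 11030
ΣP(Q1 2021)Q(Q1 2021) = 748×5 + 14×124 + 473×8 + 2×389 + 2×135 = 3740 + 1736 + 3784 + 778 + 270 = 10308
L = 11030 / 10308 × 100 = 107.0043
Paasche component (current-period weights):
ΣP(Q2 2021)Q(Q2 2021) = 846×5 + 14×116 + 502×10 + 2×353 + 2×130 = 4230 + 1624 + 5020 + 706 + 260 = 11840
ΣP(Q1 2021)Q(Q2 2021) = 748×5 + 14×116 + 473×10 + 2×353 + 2×130 = 3740 + 1624 + 4730 + 706 + 260 = 11060
P = 11840 / 11060 × 100 = 107.0524
Fisher = √(L × P) = √(107.0043 × 107.0524) = 107.0284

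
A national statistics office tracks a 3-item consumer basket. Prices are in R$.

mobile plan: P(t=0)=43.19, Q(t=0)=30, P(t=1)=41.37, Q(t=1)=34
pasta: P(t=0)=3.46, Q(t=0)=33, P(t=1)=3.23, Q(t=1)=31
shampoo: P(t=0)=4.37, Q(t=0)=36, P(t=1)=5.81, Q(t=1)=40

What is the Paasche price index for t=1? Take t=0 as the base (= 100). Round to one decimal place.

Paasche price index uses current-period quantities as weights.
ΣP(t=1)·Q(t=1) = 41.37×34 + 3.23×31 + 5.81×40 = 1406.58 + 100.13 + 232.4 = 1739.11
ΣP(t=0)·Q(t=1) = 43.19×34 + 3.46×31 + 4.37×40 = 1468.46 + 107.26 + 174.8 = 1750.52
Index = 1739.11 / 1750.52 × 100 = 99.3482

99.3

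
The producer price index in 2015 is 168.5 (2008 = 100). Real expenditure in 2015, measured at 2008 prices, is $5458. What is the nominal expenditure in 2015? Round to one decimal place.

9196.7

Nominal = Real × (Index/100) = 5458 × (168.5/100)
        = 5458 × 1.685 = 9196.7300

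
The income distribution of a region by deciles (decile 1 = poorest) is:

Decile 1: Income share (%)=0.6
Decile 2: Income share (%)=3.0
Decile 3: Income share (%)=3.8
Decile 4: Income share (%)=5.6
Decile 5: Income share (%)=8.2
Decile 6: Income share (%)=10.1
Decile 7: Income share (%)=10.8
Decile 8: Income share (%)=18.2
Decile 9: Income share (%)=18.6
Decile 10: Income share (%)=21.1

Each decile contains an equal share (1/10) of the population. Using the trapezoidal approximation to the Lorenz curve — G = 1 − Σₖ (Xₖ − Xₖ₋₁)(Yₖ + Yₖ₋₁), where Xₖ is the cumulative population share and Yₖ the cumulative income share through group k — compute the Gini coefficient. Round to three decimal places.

0.383

Cumulative income shares Yₖ: 0.0060, 0.0360, 0.0740, 0.1300, 0.2120, 0.3130, 0.4210, 0.6030, 0.7890, 1.0000
Σ (Xₖ−Xₖ₋₁)(Yₖ+Yₖ₋₁) = (1/10)(0.0060+0.0000) + (1/10)(0.0360+0.0060) + (1/10)(0.0740+0.0360) + (1/10)(0.1300+0.0740) + (1/10)(0.2120+0.1300) + (1/10)(0.3130+0.2120) + (1/10)(0.4210+0.3130) + (1/10)(0.6030+0.4210) + (1/10)(0.7890+0.6030) + (1/10)(1.0000+0.7890)
  = 0.0006 + 0.0042 + 0.0110 + 0.0204 + 0.0342 + 0.0525 + 0.0734 + 0.1024 + 0.1392 + 0.1789 = 0.6168
G = 1 − 0.6168 = 0.3832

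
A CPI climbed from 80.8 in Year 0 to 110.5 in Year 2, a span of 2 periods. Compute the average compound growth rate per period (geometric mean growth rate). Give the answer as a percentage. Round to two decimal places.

16.94%

Growth factor = (110.5/80.8)^(1/2) = (1.367574)^(1/2) = 1.169433
Growth rate = 1.169433 − 1 = 0.169433 = 16.9433%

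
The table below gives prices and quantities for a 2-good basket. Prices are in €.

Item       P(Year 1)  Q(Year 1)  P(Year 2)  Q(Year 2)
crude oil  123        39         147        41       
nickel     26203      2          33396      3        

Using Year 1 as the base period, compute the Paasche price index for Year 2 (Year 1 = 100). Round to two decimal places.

Paasche price index uses current-period quantities as weights.
ΣP(Year 2)·Q(Year 2) = 147×41 + 33396×3 = 6027 + 100188 = 106215
ΣP(Year 1)·Q(Year 2) = 123×41 + 26203×3 = 5043 + 78609 = 83652
Index = 106215 / 83652 × 100 = 126.9725

126.97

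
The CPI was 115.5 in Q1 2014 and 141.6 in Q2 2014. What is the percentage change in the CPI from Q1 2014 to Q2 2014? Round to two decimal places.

Change = (141.6 − 115.5) / 115.5 × 100
       = 26.1 / 115.5 × 100 = 22.5974%

22.60%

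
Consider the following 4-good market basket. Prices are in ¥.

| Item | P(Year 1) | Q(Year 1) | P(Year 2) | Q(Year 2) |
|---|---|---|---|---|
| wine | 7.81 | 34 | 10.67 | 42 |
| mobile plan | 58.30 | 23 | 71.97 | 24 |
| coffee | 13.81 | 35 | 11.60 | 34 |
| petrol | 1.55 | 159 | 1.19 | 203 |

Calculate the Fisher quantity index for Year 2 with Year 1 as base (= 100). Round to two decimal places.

107.54

Laspeyres component (base-period weights):
ΣP(Year 1)Q(Year 2) = 7.81×42 + 58.30×24 + 13.81×34 + 1.55×203 = 328.02 + 1399.2 + 469.54 + 314.65 = 2511.41
ΣP(Year 1)Q(Year 1) = 7.81×34 + 58.30×23 + 13.81×35 + 1.55×159 = 265.54 + 1340.9 + 483.35 + 246.45 = 2336.24
L = 2511.41 / 2336.24 × 100 = 107.4979
Paasche component (current-period weights):
ΣP(Year 2)Q(Year 2) = 10.67×42 + 71.97×24 + 11.60×34 + 1.19×203 = 448.14 + 1727.28 + 394.4 + 241.57 = 2811.39
ΣP(Year 2)Q(Year 1) = 10.67×34 + 71.97×23 + 11.60×35 + 1.19×159 = 362.78 + 1655.31 + 406 + 189.21 = 2613.3
P = 2811.39 / 2613.3 × 100 = 107.5801
Fisher = √(L × P) = √(107.4979 × 107.5801) = 107.5390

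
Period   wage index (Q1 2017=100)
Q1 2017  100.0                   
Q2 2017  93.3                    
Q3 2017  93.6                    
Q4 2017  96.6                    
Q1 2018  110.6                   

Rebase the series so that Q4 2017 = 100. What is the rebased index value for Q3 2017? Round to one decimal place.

96.9

Rebased(Q3 2017) = 93.6 / 96.6 × 100 = 96.8944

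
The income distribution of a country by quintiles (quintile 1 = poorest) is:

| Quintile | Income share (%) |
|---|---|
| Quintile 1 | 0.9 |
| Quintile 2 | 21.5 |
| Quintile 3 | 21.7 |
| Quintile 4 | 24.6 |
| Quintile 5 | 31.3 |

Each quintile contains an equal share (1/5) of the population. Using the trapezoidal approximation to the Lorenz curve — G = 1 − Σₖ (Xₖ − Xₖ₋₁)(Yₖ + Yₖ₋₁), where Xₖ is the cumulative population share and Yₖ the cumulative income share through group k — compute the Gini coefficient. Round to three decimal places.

0.256

Cumulative income shares Yₖ: 0.0090, 0.2240, 0.4410, 0.6870, 1.0000
Σ (Xₖ−Xₖ₋₁)(Yₖ+Yₖ₋₁) = (1/5)(0.0090+0.0000) + (1/5)(0.2240+0.0090) + (1/5)(0.4410+0.2240) + (1/5)(0.6870+0.4410) + (1/5)(1.0000+0.6870)
  = 0.0018 + 0.0466 + 0.1330 + 0.2256 + 0.3374 = 0.7444
G = 1 − 0.7444 = 0.2556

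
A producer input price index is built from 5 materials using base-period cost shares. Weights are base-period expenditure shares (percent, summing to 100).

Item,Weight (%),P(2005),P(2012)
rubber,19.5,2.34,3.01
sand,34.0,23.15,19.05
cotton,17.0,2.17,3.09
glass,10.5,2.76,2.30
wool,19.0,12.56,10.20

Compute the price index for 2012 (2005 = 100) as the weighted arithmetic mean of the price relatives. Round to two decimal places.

101.45

rubber: 19.5 × (3.01/2.34) = 19.5 × 1.286325 = 25.0833
sand: 34.0 × (19.05/23.15) = 34.0 × 0.822894 = 27.9784
cotton: 17.0 × (3.09/2.17) = 17.0 × 1.423963 = 24.2074
glass: 10.5 × (2.30/2.76) = 10.5 × 0.833333 = 8.7500
wool: 19.0 × (10.20/12.56) = 19.0 × 0.812102 = 15.4299
Index = Σ wᵢ·(p₁ᵢ/p₀ᵢ) = 25.0833 + 27.9784 + 24.2074 + 8.7500 + 15.4299 = 101.4490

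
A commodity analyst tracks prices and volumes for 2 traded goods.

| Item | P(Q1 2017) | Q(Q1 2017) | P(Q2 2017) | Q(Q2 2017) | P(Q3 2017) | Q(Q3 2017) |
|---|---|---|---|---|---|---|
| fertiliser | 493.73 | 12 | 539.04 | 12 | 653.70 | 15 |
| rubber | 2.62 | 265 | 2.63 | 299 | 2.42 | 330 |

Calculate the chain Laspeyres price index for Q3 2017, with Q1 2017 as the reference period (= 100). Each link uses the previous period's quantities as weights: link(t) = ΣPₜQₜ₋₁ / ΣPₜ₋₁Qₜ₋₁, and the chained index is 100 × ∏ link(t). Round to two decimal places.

127.85

Link Q1 2017→Q2 2017:
ΣP(Q2 2017)Q(Q1 2017) = 539.04×12 + 2.63×265 = 6468.48 + 696.95 = 7165.43
ΣP(Q1 2017)Q(Q1 2017) = 493.73×12 + 2.62×265 = 5924.76 + 694.3 = 6619.06
link = 7165.43/6619.06 = 1.082545
Link Q2 2017→Q3 2017:
ΣP(Q3 2017)Q(Q2 2017) = 653.70×12 + 2.42×299 = 7844.4 + 723.58 = 8567.98
ΣP(Q2 2017)Q(Q2 2017) = 539.04×12 + 2.63×299 = 6468.48 + 786.37 = 7254.85
link = 8567.98/7254.85 = 1.181000
Chained index = 100 × 1.082545 × 1.181000 = 127.8486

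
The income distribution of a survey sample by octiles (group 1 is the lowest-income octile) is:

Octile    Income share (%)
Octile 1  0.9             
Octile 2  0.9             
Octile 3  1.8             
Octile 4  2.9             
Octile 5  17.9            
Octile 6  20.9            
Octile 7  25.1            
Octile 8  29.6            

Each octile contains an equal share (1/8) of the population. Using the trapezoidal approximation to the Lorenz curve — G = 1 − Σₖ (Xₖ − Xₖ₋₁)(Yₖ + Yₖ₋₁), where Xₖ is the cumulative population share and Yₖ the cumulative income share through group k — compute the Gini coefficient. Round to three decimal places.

Cumulative income shares Yₖ: 0.0090, 0.0180, 0.0360, 0.0650, 0.2440, 0.4530, 0.7040, 1.0000
Σ (Xₖ−Xₖ₋₁)(Yₖ+Yₖ₋₁) = (1/8)(0.0090+0.0000) + (1/8)(0.0180+0.0090) + (1/8)(0.0360+0.0180) + (1/8)(0.0650+0.0360) + (1/8)(0.2440+0.0650) + (1/8)(0.4530+0.2440) + (1/8)(0.7040+0.4530) + (1/8)(1.0000+0.7040)
  = 0.0011 + 0.0034 + 0.0068 + 0.0126 + 0.0386 + 0.0871 + 0.1446 + 0.2130 = 0.5072
G = 1 − 0.5072 = 0.4928

0.493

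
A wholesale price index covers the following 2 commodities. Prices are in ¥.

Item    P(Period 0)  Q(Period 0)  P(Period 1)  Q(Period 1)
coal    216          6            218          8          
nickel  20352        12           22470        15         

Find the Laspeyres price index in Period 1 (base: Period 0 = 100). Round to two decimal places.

110.36

Laspeyres price index uses base-period quantities as weights.
ΣP(Period 1)·Q(Period 0) = 218×6 + 22470×12 = 1308 + 269640 = 270948
ΣP(Period 0)·Q(Period 0) = 216×6 + 20352×12 = 1296 + 244224 = 245520
Index = 270948 / 245520 × 100 = 110.3568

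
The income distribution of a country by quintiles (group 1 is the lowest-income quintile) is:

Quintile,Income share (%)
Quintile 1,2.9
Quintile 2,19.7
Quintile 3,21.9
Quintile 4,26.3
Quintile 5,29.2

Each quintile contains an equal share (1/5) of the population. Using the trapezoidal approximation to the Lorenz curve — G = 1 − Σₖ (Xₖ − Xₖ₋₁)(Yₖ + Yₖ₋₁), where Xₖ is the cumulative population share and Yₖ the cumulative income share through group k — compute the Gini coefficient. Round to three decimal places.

0.237

Cumulative income shares Yₖ: 0.0290, 0.2260, 0.4450, 0.7080, 1.0000
Σ (Xₖ−Xₖ₋₁)(Yₖ+Yₖ₋₁) = (1/5)(0.0290+0.0000) + (1/5)(0.2260+0.0290) + (1/5)(0.4450+0.2260) + (1/5)(0.7080+0.4450) + (1/5)(1.0000+0.7080)
  = 0.0058 + 0.0510 + 0.1342 + 0.2306 + 0.3416 = 0.7632
G = 1 − 0.7632 = 0.2368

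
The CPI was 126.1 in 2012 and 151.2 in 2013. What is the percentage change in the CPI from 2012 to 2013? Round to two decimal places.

Change = (151.2 − 126.1) / 126.1 × 100
       = 25.1 / 126.1 × 100 = 19.9048%

19.90%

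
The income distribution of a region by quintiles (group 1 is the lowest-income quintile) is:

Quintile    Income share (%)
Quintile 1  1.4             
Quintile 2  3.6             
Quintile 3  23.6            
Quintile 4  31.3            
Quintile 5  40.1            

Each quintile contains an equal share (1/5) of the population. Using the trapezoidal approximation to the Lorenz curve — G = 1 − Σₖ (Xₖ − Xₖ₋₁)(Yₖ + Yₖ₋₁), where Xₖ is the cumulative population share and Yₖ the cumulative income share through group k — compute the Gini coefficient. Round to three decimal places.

Cumulative income shares Yₖ: 0.0140, 0.0500, 0.2860, 0.5990, 1.0000
Σ (Xₖ−Xₖ₋₁)(Yₖ+Yₖ₋₁) = (1/5)(0.0140+0.0000) + (1/5)(0.0500+0.0140) + (1/5)(0.2860+0.0500) + (1/5)(0.5990+0.2860) + (1/5)(1.0000+0.5990)
  = 0.0028 + 0.0128 + 0.0672 + 0.1770 + 0.3198 = 0.5796
G = 1 − 0.5796 = 0.4204

0.420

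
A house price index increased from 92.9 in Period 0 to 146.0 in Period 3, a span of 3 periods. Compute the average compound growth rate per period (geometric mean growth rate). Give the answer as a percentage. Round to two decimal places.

16.26%

Growth factor = (146.0/92.9)^(1/3) = (1.571582)^(1/3) = 1.162641
Growth rate = 1.162641 − 1 = 0.162641 = 16.2641%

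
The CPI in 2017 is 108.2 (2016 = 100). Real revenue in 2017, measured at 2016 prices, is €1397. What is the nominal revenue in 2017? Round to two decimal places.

1511.55

Nominal = Real × (Index/100) = 1397 × (108.2/100)
        = 1397 × 1.082 = 1511.5540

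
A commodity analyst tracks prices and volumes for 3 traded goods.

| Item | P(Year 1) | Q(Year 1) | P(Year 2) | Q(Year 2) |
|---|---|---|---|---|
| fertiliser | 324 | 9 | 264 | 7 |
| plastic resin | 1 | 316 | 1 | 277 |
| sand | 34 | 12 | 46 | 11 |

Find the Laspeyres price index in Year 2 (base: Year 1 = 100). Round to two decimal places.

Laspeyres price index uses base-period quantities as weights.
ΣP(Year 2)·Q(Year 1) = 264×9 + 1×316 + 46×12 = 2376 + 316 + 552 = 3244
ΣP(Year 1)·Q(Year 1) = 324×9 + 1×316 + 34×12 = 2916 + 316 + 408 = 3640
Index = 3244 / 3640 × 100 = 89.1209

89.12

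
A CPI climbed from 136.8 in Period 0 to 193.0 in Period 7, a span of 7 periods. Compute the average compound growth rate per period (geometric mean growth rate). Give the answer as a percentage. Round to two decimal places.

5.04%

Growth factor = (193.0/136.8)^(1/7) = (1.410819)^(1/7) = 1.050396
Growth rate = 1.050396 − 1 = 0.050396 = 5.0396%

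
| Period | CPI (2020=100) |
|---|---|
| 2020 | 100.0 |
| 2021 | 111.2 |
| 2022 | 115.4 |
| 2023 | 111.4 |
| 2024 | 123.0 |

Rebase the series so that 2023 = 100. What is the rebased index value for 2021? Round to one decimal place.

Rebased(2021) = 111.2 / 111.4 × 100 = 99.8205

99.8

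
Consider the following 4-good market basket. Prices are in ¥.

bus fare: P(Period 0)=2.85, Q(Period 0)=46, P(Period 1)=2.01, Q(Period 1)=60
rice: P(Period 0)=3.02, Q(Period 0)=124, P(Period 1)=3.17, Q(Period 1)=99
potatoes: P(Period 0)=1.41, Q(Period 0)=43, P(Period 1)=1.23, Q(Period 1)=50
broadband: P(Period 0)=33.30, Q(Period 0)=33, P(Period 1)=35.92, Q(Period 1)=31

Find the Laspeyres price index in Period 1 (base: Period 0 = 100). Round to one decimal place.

103.5

Laspeyres price index uses base-period quantities as weights.
ΣP(Period 1)·Q(Period 0) = 2.01×46 + 3.17×124 + 1.23×43 + 35.92×33 = 92.46 + 393.08 + 52.89 + 1185.36 = 1723.79
ΣP(Period 0)·Q(Period 0) = 2.85×46 + 3.02×124 + 1.41×43 + 33.30×33 = 131.1 + 374.48 + 60.63 + 1098.9 = 1665.11
Index = 1723.79 / 1665.11 × 100 = 103.5241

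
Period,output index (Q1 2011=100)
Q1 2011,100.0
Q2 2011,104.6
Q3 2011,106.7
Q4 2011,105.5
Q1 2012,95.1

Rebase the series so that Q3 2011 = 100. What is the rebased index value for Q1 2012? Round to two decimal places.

89.13

Rebased(Q1 2012) = 95.1 / 106.7 × 100 = 89.1284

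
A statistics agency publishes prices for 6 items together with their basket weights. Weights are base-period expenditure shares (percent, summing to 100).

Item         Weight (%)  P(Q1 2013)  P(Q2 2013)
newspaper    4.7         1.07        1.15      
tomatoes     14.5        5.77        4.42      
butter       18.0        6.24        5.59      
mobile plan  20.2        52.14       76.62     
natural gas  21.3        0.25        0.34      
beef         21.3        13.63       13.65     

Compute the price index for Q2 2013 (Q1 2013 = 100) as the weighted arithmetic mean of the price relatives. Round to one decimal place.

newspaper: 4.7 × (1.15/1.07) = 4.7 × 1.074766 = 5.0514
tomatoes: 14.5 × (4.42/5.77) = 14.5 × 0.766031 = 11.1075
butter: 18.0 × (5.59/6.24) = 18.0 × 0.895833 = 16.1250
mobile plan: 20.2 × (76.62/52.14) = 20.2 × 1.469505 = 29.6840
natural gas: 21.3 × (0.34/0.25) = 21.3 × 1.360000 = 28.9680
beef: 21.3 × (13.65/13.63) = 21.3 × 1.001467 = 21.3313
Index = Σ wᵢ·(p₁ᵢ/p₀ᵢ) = 5.0514 + 11.1075 + 16.1250 + 29.6840 + 28.9680 + 21.3313 = 112.2671

112.3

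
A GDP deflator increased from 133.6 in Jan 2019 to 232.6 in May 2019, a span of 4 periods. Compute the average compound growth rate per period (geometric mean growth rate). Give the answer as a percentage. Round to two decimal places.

Growth factor = (232.6/133.6)^(1/4) = (1.741018)^(1/4) = 1.148685
Growth rate = 1.148685 − 1 = 0.148685 = 14.8685%

14.87%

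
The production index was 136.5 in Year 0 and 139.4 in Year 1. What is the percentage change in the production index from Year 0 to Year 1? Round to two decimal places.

2.12%

Change = (139.4 − 136.5) / 136.5 × 100
       = 2.9 / 136.5 × 100 = 2.1245%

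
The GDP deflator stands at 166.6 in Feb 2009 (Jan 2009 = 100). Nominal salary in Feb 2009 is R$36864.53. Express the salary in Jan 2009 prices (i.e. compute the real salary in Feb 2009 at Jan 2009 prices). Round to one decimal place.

22127.6

Real = Nominal ÷ (Index/100) = 36864.53 ÷ (166.6/100)
     = 36864.53 ÷ 1.666 = 22127.5690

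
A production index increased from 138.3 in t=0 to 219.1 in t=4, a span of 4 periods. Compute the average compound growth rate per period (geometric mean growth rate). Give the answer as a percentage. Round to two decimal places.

Growth factor = (219.1/138.3)^(1/4) = (1.584237)^(1/4) = 1.121902
Growth rate = 1.121902 − 1 = 0.121902 = 12.1902%

12.19%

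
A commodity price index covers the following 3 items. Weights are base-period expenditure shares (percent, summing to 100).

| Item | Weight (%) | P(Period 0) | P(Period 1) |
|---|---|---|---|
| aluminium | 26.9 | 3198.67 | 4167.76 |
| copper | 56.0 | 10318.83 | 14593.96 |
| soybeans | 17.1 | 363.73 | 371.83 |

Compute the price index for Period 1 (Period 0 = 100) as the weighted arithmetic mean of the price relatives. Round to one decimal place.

131.7

aluminium: 26.9 × (4167.76/3198.67) = 26.9 × 1.302967 = 35.0498
copper: 56.0 × (14593.96/10318.83) = 56.0 × 1.414304 = 79.2010
soybeans: 17.1 × (371.83/363.73) = 17.1 × 1.022269 = 17.4808
Index = Σ wᵢ·(p₁ᵢ/p₀ᵢ) = 35.0498 + 79.2010 + 17.4808 = 131.7316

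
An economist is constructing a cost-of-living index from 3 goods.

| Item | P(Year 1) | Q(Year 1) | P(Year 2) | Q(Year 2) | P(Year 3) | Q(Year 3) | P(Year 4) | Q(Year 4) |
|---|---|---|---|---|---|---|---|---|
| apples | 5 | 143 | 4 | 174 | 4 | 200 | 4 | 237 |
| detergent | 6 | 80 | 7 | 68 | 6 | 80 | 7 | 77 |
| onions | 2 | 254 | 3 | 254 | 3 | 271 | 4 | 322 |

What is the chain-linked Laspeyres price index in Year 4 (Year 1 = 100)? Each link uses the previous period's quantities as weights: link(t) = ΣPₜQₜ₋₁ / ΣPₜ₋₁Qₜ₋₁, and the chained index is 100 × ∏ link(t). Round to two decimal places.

Link Year 1→Year 2:
ΣP(Year 2)Q(Year 1) = 4×143 + 7×80 + 3×254 = 572 + 560 + 762 = 1894
ΣP(Year 1)Q(Year 1) = 5×143 + 6×80 + 2×254 = 715 + 480 + 508 = 1703
link = 1894/1703 = 1.112155
Link Year 2→Year 3:
ΣP(Year 3)Q(Year 2) = 4×174 + 6×68 + 3×254 = 696 + 408 + 762 = 1866
ΣP(Year 2)Q(Year 2) = 4×174 + 7×68 + 3×254 = 696 + 476 + 762 = 1934
link = 1866/1934 = 0.964840
Link Year 3→Year 4:
ΣP(Year 4)Q(Year 3) = 4×200 + 7×80 + 4×271 = 800 + 560 + 1084 = 2444
ΣP(Year 3)Q(Year 3) = 4×200 + 6×80 + 3×271 = 800 + 480 + 813 = 2093
link = 2444/2093 = 1.167702
Chained index = 100 × 1.112155 × 0.964840 × 1.167702 = 125.3004

125.30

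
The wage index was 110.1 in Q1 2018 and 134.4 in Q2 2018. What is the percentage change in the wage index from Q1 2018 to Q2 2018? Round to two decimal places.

22.07%

Change = (134.4 − 110.1) / 110.1 × 100
       = 24.3 / 110.1 × 100 = 22.0708%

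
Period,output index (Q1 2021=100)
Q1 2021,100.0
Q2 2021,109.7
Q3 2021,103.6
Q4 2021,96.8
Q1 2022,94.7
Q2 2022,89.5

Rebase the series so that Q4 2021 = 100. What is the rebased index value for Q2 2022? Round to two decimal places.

92.46

Rebased(Q2 2022) = 89.5 / 96.8 × 100 = 92.4587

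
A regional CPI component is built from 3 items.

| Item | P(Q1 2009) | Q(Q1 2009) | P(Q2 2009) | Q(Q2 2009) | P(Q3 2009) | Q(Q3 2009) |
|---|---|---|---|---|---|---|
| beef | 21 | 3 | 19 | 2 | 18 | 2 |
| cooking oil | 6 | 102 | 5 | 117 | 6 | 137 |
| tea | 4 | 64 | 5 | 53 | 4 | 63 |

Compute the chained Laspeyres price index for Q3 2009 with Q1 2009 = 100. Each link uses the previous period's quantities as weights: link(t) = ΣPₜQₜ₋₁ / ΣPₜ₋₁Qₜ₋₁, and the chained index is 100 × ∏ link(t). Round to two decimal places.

Link Q1 2009→Q2 2009:
ΣP(Q2 2009)Q(Q1 2009) = 19×3 + 5×102 + 5×64 = 57 + 510 + 320 = 887
ΣP(Q1 2009)Q(Q1 2009) = 21×3 + 6×102 + 4×64 = 63 + 612 + 256 = 931
link = 887/931 = 0.952739
Link Q2 2009→Q3 2009:
ΣP(Q3 2009)Q(Q2 2009) = 18×2 + 6×117 + 4×53 = 36 + 702 + 212 = 950
ΣP(Q2 2009)Q(Q2 2009) = 19×2 + 5×117 + 5×53 = 38 + 585 + 265 = 888
link = 950/888 = 1.069820
Chained index = 100 × 0.952739 × 1.069820 = 101.9259

101.93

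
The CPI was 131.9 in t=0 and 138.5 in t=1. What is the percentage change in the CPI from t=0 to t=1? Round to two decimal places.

5.00%

Change = (138.5 − 131.9) / 131.9 × 100
       = 6.6 / 131.9 × 100 = 5.0038%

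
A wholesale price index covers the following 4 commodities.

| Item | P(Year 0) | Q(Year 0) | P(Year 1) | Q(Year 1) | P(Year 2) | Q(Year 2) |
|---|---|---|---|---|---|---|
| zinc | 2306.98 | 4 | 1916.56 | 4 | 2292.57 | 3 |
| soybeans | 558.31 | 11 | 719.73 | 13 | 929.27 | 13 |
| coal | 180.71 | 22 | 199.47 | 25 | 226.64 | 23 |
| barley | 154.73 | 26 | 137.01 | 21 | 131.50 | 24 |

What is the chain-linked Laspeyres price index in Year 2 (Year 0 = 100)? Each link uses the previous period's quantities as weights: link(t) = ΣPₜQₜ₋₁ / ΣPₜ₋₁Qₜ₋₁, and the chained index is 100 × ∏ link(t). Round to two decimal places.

Link Year 0→Year 1:
ΣP(Year 1)Q(Year 0) = 1916.56×4 + 719.73×11 + 199.47×22 + 137.01×26 = 7666.24 + 7917.03 + 4388.34 + 3562.26 = 23533.87
ΣP(Year 0)Q(Year 0) = 2306.98×4 + 558.31×11 + 180.71×22 + 154.73×26 = 9227.92 + 6141.41 + 3975.62 + 4022.98 = 23367.93
link = 23533.87/23367.93 = 1.007101
Link Year 1→Year 2:
ΣP(Year 2)Q(Year 1) = 2292.57×4 + 929.27×13 + 226.64×25 + 131.50×21 = 9170.28 + 12080.51 + 5666 + 2761.5 = 29678.29
ΣP(Year 1)Q(Year 1) = 1916.56×4 + 719.73×13 + 199.47×25 + 137.01×21 = 7666.24 + 9356.49 + 4986.75 + 2877.21 = 24886.69
link = 29678.29/24886.69 = 1.192537
Chained index = 100 × 1.007101 × 1.192537 = 120.1005

120.10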